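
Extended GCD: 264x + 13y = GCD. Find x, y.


Tabular extended Euclidean (each row: r = 264*s + 13*t):
r=264, s=1, t=0
r=13, s=0, t=1
q=20: r=4, s=1, t=-20   [264*(1) + 13*(-20) = 4]
q=3: r=1, s=-3, t=61   [264*(-3) + 13*(61) = 1]
q=4: r=0, s=13, t=-264   [264*(13) + 13*(-264) = 0]
GCD = 1; from the row with r=1: x=-3, y=61
Check: 264*(-3) + 13*(61) = -792 + 793 = 1

GCD = 1, x = -3, y = 61


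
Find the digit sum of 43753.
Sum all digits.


4 + 3 + 7 + 5 + 3 = 22


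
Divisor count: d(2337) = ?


2337 = 3^1 × 19^1 × 41^1
d(2337) = (1+1) × (1+1) × (1+1) = 8

8 divisors


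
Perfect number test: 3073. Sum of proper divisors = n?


Proper divisors of 3073: 1, 7, 439
Sum = 1 + 7 + 439 = 447

No, 3073 is not perfect (447 ≠ 3073)


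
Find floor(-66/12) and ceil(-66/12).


-66/12 = -5.5000
floor = -6
ceil = -5

floor = -6, ceil = -5


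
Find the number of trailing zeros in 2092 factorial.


floor(2092/5) = 418
floor(2092/25) = 83
floor(2092/125) = 16
floor(2092/625) = 3
Total = 520

520 trailing zeros


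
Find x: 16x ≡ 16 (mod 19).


GCD(16, 19) = 1, unique solution
a^(-1) mod 19 = 6
x = 6 * 16 mod 19 = 1

x ≡ 1 (mod 19)


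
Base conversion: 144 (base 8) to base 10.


144 (base 8) = 100 (decimal)
100 (decimal) = 100 (base 10)


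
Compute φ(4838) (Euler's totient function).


4838 = 2 × 41 × 59
Prime factors: 2, 41, 59
φ(4838) = 4838 × (1-1/2) × (1-1/41) × (1-1/59)
= 4838 × 1/2 × 40/41 × 58/59 = 2320

φ(4838) = 2320


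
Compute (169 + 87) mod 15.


169 + 87 = 256
256 mod 15 = 1


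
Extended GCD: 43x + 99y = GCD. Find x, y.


Tabular extended Euclidean (each row: r = 43*s + 99*t):
r=43, s=1, t=0
r=99, s=0, t=1
q=0: r=43, s=1, t=0   [43*(1) + 99*(0) = 43]
q=2: r=13, s=-2, t=1   [43*(-2) + 99*(1) = 13]
q=3: r=4, s=7, t=-3   [43*(7) + 99*(-3) = 4]
q=3: r=1, s=-23, t=10   [43*(-23) + 99*(10) = 1]
q=4: r=0, s=99, t=-43   [43*(99) + 99*(-43) = 0]
GCD = 1; from the row with r=1: x=-23, y=10
Check: 43*(-23) + 99*(10) = -989 + 990 = 1

GCD = 1, x = -23, y = 10


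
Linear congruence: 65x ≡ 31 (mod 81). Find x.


GCD(65, 81) = 1, unique solution
a^(-1) mod 81 = 5
x = 5 * 31 mod 81 = 74

x ≡ 74 (mod 81)


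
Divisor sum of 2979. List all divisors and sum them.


Divisors of 2979: 1, 3, 9, 331, 993, 2979
Sum = 1 + 3 + 9 + 331 + 993 + 2979 = 4316

σ(2979) = 4316


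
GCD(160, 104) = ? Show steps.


160 = 1 * 104 + 56
104 = 1 * 56 + 48
56 = 1 * 48 + 8
48 = 6 * 8 + 0
GCD = 8


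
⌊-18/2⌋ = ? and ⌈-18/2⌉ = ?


-18/2 = -9.0000
floor = -9
ceil = -9

floor = -9, ceil = -9


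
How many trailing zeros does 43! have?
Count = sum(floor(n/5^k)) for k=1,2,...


floor(43/5) = 8
floor(43/25) = 1
Total = 9

9 trailing zeros


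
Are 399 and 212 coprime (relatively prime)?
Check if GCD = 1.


Euclidean algorithm:
399 = 1 * 212 + 187
212 = 1 * 187 + 25
187 = 7 * 25 + 12
25 = 2 * 12 + 1
12 = 12 * 1 + 0
GCD(399, 212) = 1

Yes, coprime (GCD = 1)


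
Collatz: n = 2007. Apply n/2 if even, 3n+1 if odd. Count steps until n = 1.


2007 → 6022 → 3011 → 9034 → 4517 → 13552 → 6776 → 3388 → 1694 → 847 → 2542 → 1271 → 3814 → 1907 → 5722 → 2861 → 8584 → 4292 → 2146 → 1073 → 3220 → 1610 → 805 → 2416 → 1208 → 604 → 302 → 151 → 454 → 227 → 682 → 341 → 1024 → 512 → 256 → 128 → 64 → 32 → 16 → 8 → 4 → 2 → 1
Total steps = 42

42 steps


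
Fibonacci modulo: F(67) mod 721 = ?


F(k) mod 721 for k=1..67:
1, 1, 2, 3, 5, 8, 13, 21, 34, 55, 89, 144, 233, 377, 610, 266, 155, 421, 576, 276, 131, 407, 538, 224, 41, 265, 306, 571, 156, 6, 162, 168, 330, 498, 107, 605, 712, 596, 587, 462, 328, 69, 397, 466, 142, 608, 29, 637, 666, 582, 527, 388, 194, 582, 55, 637, 692, 608, 579, 466, 324, 69, 393, 462, 134, 596, 9
F(67) mod 721 = 9


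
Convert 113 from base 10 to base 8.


113 (base 10) = 113 (decimal)
113 (decimal) = 161 (base 8)


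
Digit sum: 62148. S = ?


6 + 2 + 1 + 4 + 8 = 21


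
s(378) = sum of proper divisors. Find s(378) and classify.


Proper divisors: 1, 2, 3, 6, 7, 9, 14, 18, 21, 27, 42, 54, 63, 126, 189
Sum = 1 + 2 + 3 + 6 + 7 + 9 + 14 + 18 + 21 + 27 + 42 + 54 + 63 + 126 + 189 = 582
582 > 378 → abundant

s(378) = 582 (abundant)


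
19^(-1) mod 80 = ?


Use the extended Euclidean algorithm on (80, 19); each row r = 80*s + 19*t:
r=80, s=1, t=0
r=19, s=0, t=1
q=4: r=4, s=1, t=-4   [80*(1) + 19*(-4) = 4]
q=4: r=3, s=-4, t=17   [80*(-4) + 19*(17) = 3]
q=1: r=1, s=5, t=-21   [80*(5) + 19*(-21) = 1]
q=3: r=0, s=-19, t=80   [80*(-19) + 19*(80) = 0]
GCD = 1 with t = -21, so 19*(-21) ≡ 1 (mod 80)
Inverse = -21 mod 80 = 59
Check: 19 * 59 = 1121 ≡ 1 (mod 80)

19^(-1) ≡ 59 (mod 80)


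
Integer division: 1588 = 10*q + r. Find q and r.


1588 = 10 * 158 + 8
Check: 1580 + 8 = 1588

q = 158, r = 8


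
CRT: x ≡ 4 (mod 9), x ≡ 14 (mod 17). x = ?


M = 9*17 = 153
M1 = M/9 = 17, M2 = M/17 = 9
M1^(-1) mod 9 = 8, M2^(-1) mod 17 = 2
x = 4*17*8 + 14*9*2 = 796
796 mod 153 = 31
Check: 31 mod 9 = 4 ✓, 31 mod 17 = 14 ✓

x ≡ 31 (mod 153)


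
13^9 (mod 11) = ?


13^1 mod 11 = 2
13^2 mod 11 = 4
13^3 mod 11 = 8
13^4 mod 11 = 5
13^5 mod 11 = 10
13^6 mod 11 = 9
13^7 mod 11 = 7
13^8 mod 11 = 3
13^9 mod 11 = 6


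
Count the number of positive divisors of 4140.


4140 = 2^2 × 3^2 × 5^1 × 23^1
d(4140) = (2+1) × (2+1) × (1+1) × (1+1) = 36

36 divisors


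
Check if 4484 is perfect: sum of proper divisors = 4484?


Proper divisors of 4484: 1, 2, 4, 19, 38, 59, 76, 118, 236, 1121, 2242
Sum = 1 + 2 + 4 + 19 + 38 + 59 + 76 + 118 + 236 + 1121 + 2242 = 3916

No, 4484 is not perfect (3916 ≠ 4484)


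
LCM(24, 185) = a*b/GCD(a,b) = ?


GCD(24, 185) = 1
LCM = 24*185/1 = 4440/1 = 4440

LCM = 4440


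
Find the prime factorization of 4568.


4568 / 2 = 2284
2284 / 2 = 1142
1142 / 2 = 571
571 / 571 = 1
4568 = 2^3 × 571


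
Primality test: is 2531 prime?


Check divisors up to sqrt(2531) = 50.3090
No divisors found.
2531 is prime.

Yes, 2531 is prime


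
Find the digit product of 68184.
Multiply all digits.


6 × 8 × 1 × 8 × 4 = 1536


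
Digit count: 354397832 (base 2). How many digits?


354397832 in base 2 = 10101000111111010111010001000
Number of digits = 29

29 digits (base 2)


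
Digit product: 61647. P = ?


6 × 1 × 6 × 4 × 7 = 1008


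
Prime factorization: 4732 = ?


4732 / 2 = 2366
2366 / 2 = 1183
1183 / 7 = 169
169 / 13 = 13
13 / 13 = 1
4732 = 2^2 × 7 × 13^2


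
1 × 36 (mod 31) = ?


1 × 36 = 36
36 mod 31 = 5


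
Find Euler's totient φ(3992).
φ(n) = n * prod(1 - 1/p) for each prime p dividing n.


3992 = 2^3 × 499
Prime factors: 2, 499
φ(3992) = 3992 × (1-1/2) × (1-1/499)
= 3992 × 1/2 × 498/499 = 1992

φ(3992) = 1992


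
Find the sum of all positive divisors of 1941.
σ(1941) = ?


Divisors of 1941: 1, 3, 647, 1941
Sum = 1 + 3 + 647 + 1941 = 2592

σ(1941) = 2592


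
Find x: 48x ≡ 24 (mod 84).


GCD(48, 84) = 12 divides 24
Divide: 4x ≡ 2 (mod 7)
x ≡ 4 (mod 7)


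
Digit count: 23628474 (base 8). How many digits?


23628474 in base 8 = 132105272
Number of digits = 9

9 digits (base 8)


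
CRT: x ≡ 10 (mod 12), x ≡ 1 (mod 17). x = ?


M = 12*17 = 204
M1 = M/12 = 17, M2 = M/17 = 12
M1^(-1) mod 12 = 5, M2^(-1) mod 17 = 10
x = 10*17*5 + 1*12*10 = 970
970 mod 204 = 154
Check: 154 mod 12 = 10 ✓, 154 mod 17 = 1 ✓

x ≡ 154 (mod 204)


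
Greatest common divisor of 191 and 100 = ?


191 = 1 * 100 + 91
100 = 1 * 91 + 9
91 = 10 * 9 + 1
9 = 9 * 1 + 0
GCD = 1


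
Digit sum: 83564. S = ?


8 + 3 + 5 + 6 + 4 = 26


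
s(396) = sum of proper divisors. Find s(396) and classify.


Proper divisors: 1, 2, 3, 4, 6, 9, 11, 12, 18, 22, 33, 36, 44, 66, 99, 132, 198
Sum = 1 + 2 + 3 + 4 + 6 + 9 + 11 + 12 + 18 + 22 + 33 + 36 + 44 + 66 + 99 + 132 + 198 = 696
696 > 396 → abundant

s(396) = 696 (abundant)


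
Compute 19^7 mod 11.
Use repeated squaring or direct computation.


19^1 mod 11 = 8
19^2 mod 11 = 9
19^3 mod 11 = 6
19^4 mod 11 = 4
19^5 mod 11 = 10
19^6 mod 11 = 3
19^7 mod 11 = 2


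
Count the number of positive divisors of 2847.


2847 = 3^1 × 13^1 × 73^1
d(2847) = (1+1) × (1+1) × (1+1) = 8

8 divisors


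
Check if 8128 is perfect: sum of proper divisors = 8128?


Proper divisors of 8128: 1, 2, 4, 8, 16, 32, 64, 127, 254, 508, 1016, 2032, 4064
Sum = 1 + 2 + 4 + 8 + 16 + 32 + 64 + 127 + 254 + 508 + 1016 + 2032 + 4064 = 8128

Yes, 8128 is perfect (8128 = 8128)


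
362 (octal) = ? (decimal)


362 (base 8) = 242 (decimal)
242 (decimal) = 242 (base 10)


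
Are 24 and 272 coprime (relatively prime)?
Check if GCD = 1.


Euclidean algorithm:
272 = 11 * 24 + 8
24 = 3 * 8 + 0
GCD(24, 272) = 8

No, not coprime (GCD = 8)


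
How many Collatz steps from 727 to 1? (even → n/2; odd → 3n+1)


727 → 2182 → 1091 → 3274 → 1637 → 4912 → 2456 → 1228 → 614 → 307 → 922 → 461 → 1384 → 692 → 346 → 173 → 520 → 260 → 130 → 65 → 196 → 98 → 49 → 148 → 74 → 37 → 112 → 56 → 28 → 14 → 7 → 22 → 11 → 34 → 17 → 52 → 26 → 13 → 40 → 20 → 10 → 5 → 16 → 8 → 4 → 2 → 1
Total steps = 46

46 steps


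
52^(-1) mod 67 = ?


Use the extended Euclidean algorithm on (67, 52); each row r = 67*s + 52*t:
r=67, s=1, t=0
r=52, s=0, t=1
q=1: r=15, s=1, t=-1   [67*(1) + 52*(-1) = 15]
q=3: r=7, s=-3, t=4   [67*(-3) + 52*(4) = 7]
q=2: r=1, s=7, t=-9   [67*(7) + 52*(-9) = 1]
q=7: r=0, s=-52, t=67   [67*(-52) + 52*(67) = 0]
GCD = 1 with t = -9, so 52*(-9) ≡ 1 (mod 67)
Inverse = -9 mod 67 = 58
Check: 52 * 58 = 3016 ≡ 1 (mod 67)

52^(-1) ≡ 58 (mod 67)


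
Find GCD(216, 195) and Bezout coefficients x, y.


Tabular extended Euclidean (each row: r = 216*s + 195*t):
r=216, s=1, t=0
r=195, s=0, t=1
q=1: r=21, s=1, t=-1   [216*(1) + 195*(-1) = 21]
q=9: r=6, s=-9, t=10   [216*(-9) + 195*(10) = 6]
q=3: r=3, s=28, t=-31   [216*(28) + 195*(-31) = 3]
q=2: r=0, s=-65, t=72   [216*(-65) + 195*(72) = 0]
GCD = 3; from the row with r=3: x=28, y=-31
Check: 216*(28) + 195*(-31) = 6048 - 6045 = 3

GCD = 3, x = 28, y = -31


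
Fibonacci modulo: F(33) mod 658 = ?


F(k) mod 658 for k=1..33:
1, 1, 2, 3, 5, 8, 13, 21, 34, 55, 89, 144, 233, 377, 610, 329, 281, 610, 233, 185, 418, 603, 363, 308, 13, 321, 334, 655, 331, 328, 1, 329, 330
F(33) mod 658 = 330


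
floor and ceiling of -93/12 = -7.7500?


-93/12 = -7.7500
floor = -8
ceil = -7

floor = -8, ceil = -7


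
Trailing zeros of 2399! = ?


floor(2399/5) = 479
floor(2399/25) = 95
floor(2399/125) = 19
floor(2399/625) = 3
Total = 596

596 trailing zeros


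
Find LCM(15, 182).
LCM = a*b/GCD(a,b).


GCD(15, 182) = 1
LCM = 15*182/1 = 2730/1 = 2730

LCM = 2730


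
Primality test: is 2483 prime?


2483 / 13 = 191 (exact division)
2483 is NOT prime.

No, 2483 is not prime


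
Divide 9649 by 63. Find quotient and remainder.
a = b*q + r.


9649 = 63 * 153 + 10
Check: 9639 + 10 = 9649

q = 153, r = 10


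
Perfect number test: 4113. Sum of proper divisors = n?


Proper divisors of 4113: 1, 3, 9, 457, 1371
Sum = 1 + 3 + 9 + 457 + 1371 = 1841

No, 4113 is not perfect (1841 ≠ 4113)


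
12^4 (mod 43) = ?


12^1 mod 43 = 12
12^2 mod 43 = 15
12^3 mod 43 = 8
12^4 mod 43 = 10


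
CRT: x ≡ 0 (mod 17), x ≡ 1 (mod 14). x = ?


M = 17*14 = 238
M1 = M/17 = 14, M2 = M/14 = 17
M1^(-1) mod 17 = 11, M2^(-1) mod 14 = 5
x = 0*14*11 + 1*17*5 = 85
85 mod 238 = 85
Check: 85 mod 17 = 0 ✓, 85 mod 14 = 1 ✓

x ≡ 85 (mod 238)


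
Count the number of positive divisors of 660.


660 = 2^2 × 3^1 × 5^1 × 11^1
d(660) = (2+1) × (1+1) × (1+1) × (1+1) = 24

24 divisors


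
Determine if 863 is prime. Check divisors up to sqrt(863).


Check divisors up to sqrt(863) = 29.3769
No divisors found.
863 is prime.

Yes, 863 is prime


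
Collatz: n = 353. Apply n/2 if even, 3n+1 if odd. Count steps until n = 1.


353 → 1060 → 530 → 265 → 796 → 398 → 199 → 598 → 299 → 898 → 449 → 1348 → 674 → 337 → 1012 → 506 → 253 → 760 → 380 → 190 → 95 → 286 → 143 → 430 → 215 → 646 → 323 → 970 → 485 → 1456 → 728 → 364 → 182 → 91 → 274 → 137 → 412 → 206 → 103 → 310 → 155 → 466 → 233 → 700 → 350 → 175 → 526 → 263 → 790 → 395 → 1186 → 593 → 1780 → 890 → 445 → 1336 → 668 → 334 → 167 → 502 → 251 → 754 → 377 → 1132 → 566 → 283 → 850 → 425 → 1276 → 638 → 319 → 958 → 479 → 1438 → 719 → 2158 → 1079 → 3238 → 1619 → 4858 → 2429 → 7288 → 3644 → 1822 → 911 → 2734 → 1367 → 4102 → 2051 → 6154 → 3077 → 9232 → 4616 → 2308 → 1154 → 577 → 1732 → 866 → 433 → 1300 → 650 → 325 → 976 → 488 → 244 → 122 → 61 → 184 → 92 → 46 → 23 → 70 → 35 → 106 → 53 → 160 → 80 → 40 → 20 → 10 → 5 → 16 → 8 → 4 → 2 → 1
Total steps = 125

125 steps


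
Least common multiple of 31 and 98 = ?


GCD(31, 98) = 1
LCM = 31*98/1 = 3038/1 = 3038

LCM = 3038


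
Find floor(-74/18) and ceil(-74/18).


-74/18 = -4.1111
floor = -5
ceil = -4

floor = -5, ceil = -4


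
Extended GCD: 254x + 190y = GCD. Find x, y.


Tabular extended Euclidean (each row: r = 254*s + 190*t):
r=254, s=1, t=0
r=190, s=0, t=1
q=1: r=64, s=1, t=-1   [254*(1) + 190*(-1) = 64]
q=2: r=62, s=-2, t=3   [254*(-2) + 190*(3) = 62]
q=1: r=2, s=3, t=-4   [254*(3) + 190*(-4) = 2]
q=31: r=0, s=-95, t=127   [254*(-95) + 190*(127) = 0]
GCD = 2; from the row with r=2: x=3, y=-4
Check: 254*(3) + 190*(-4) = 762 - 760 = 2

GCD = 2, x = 3, y = -4


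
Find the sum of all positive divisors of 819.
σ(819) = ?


Divisors of 819: 1, 3, 7, 9, 13, 21, 39, 63, 91, 117, 273, 819
Sum = 1 + 3 + 7 + 9 + 13 + 21 + 39 + 63 + 91 + 117 + 273 + 819 = 1456

σ(819) = 1456


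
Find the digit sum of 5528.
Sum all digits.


5 + 5 + 2 + 8 = 20


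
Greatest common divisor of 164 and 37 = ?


164 = 4 * 37 + 16
37 = 2 * 16 + 5
16 = 3 * 5 + 1
5 = 5 * 1 + 0
GCD = 1


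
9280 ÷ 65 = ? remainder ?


9280 = 65 * 142 + 50
Check: 9230 + 50 = 9280

q = 142, r = 50


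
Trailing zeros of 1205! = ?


floor(1205/5) = 241
floor(1205/25) = 48
floor(1205/125) = 9
floor(1205/625) = 1
Total = 299

299 trailing zeros


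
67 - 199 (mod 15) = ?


67 - 199 = -132
-132 mod 15 = 3


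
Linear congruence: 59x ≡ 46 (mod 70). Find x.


GCD(59, 70) = 1, unique solution
a^(-1) mod 70 = 19
x = 19 * 46 mod 70 = 34

x ≡ 34 (mod 70)


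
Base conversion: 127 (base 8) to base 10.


127 (base 8) = 87 (decimal)
87 (decimal) = 87 (base 10)


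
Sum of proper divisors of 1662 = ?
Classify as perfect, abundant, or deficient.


Proper divisors: 1, 2, 3, 6, 277, 554, 831
Sum = 1 + 2 + 3 + 6 + 277 + 554 + 831 = 1674
1674 > 1662 → abundant

s(1662) = 1674 (abundant)


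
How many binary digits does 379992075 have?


379992075 in base 2 = 10110101001100011100000001011
Number of digits = 29

29 digits (base 2)


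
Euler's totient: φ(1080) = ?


1080 = 2^3 × 3^3 × 5
Prime factors: 2, 3, 5
φ(1080) = 1080 × (1-1/2) × (1-1/3) × (1-1/5)
= 1080 × 1/2 × 2/3 × 4/5 = 288

φ(1080) = 288


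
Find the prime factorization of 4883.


4883 / 19 = 257
257 / 257 = 1
4883 = 19 × 257


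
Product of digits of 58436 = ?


5 × 8 × 4 × 3 × 6 = 2880


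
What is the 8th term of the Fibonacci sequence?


Sequence: 1, 1, 2, 3, 5, 8, 13, 21
F(8) = 21


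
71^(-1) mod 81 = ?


Use the extended Euclidean algorithm on (81, 71); each row r = 81*s + 71*t:
r=81, s=1, t=0
r=71, s=0, t=1
q=1: r=10, s=1, t=-1   [81*(1) + 71*(-1) = 10]
q=7: r=1, s=-7, t=8   [81*(-7) + 71*(8) = 1]
q=10: r=0, s=71, t=-81   [81*(71) + 71*(-81) = 0]
GCD = 1 with t = 8, so 71*(8) ≡ 1 (mod 81)
Inverse = 8 mod 81 = 8
Check: 71 * 8 = 568 ≡ 1 (mod 81)

71^(-1) ≡ 8 (mod 81)


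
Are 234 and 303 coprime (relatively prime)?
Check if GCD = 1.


Euclidean algorithm:
303 = 1 * 234 + 69
234 = 3 * 69 + 27
69 = 2 * 27 + 15
27 = 1 * 15 + 12
15 = 1 * 12 + 3
12 = 4 * 3 + 0
GCD(234, 303) = 3

No, not coprime (GCD = 3)


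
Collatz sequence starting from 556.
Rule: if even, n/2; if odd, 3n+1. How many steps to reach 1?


556 → 278 → 139 → 418 → 209 → 628 → 314 → 157 → 472 → 236 → 118 → 59 → 178 → 89 → 268 → 134 → 67 → 202 → 101 → 304 → 152 → 76 → 38 → 19 → 58 → 29 → 88 → 44 → 22 → 11 → 34 → 17 → 52 → 26 → 13 → 40 → 20 → 10 → 5 → 16 → 8 → 4 → 2 → 1
Total steps = 43

43 steps


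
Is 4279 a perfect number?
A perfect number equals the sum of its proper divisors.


Proper divisors of 4279: 1, 11, 389
Sum = 1 + 11 + 389 = 401

No, 4279 is not perfect (401 ≠ 4279)


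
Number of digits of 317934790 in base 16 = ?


317934790 in base 16 = 12F34CC6
Number of digits = 8

8 digits (base 16)


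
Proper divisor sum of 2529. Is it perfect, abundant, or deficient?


Proper divisors: 1, 3, 9, 281, 843
Sum = 1 + 3 + 9 + 281 + 843 = 1137
1137 < 2529 → deficient

s(2529) = 1137 (deficient)


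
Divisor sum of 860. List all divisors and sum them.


Divisors of 860: 1, 2, 4, 5, 10, 20, 43, 86, 172, 215, 430, 860
Sum = 1 + 2 + 4 + 5 + 10 + 20 + 43 + 86 + 172 + 215 + 430 + 860 = 1848

σ(860) = 1848


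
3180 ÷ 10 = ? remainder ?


3180 = 10 * 318 + 0
Check: 3180 + 0 = 3180

q = 318, r = 0


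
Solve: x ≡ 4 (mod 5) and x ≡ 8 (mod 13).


M = 5*13 = 65
M1 = M/5 = 13, M2 = M/13 = 5
M1^(-1) mod 5 = 2, M2^(-1) mod 13 = 8
x = 4*13*2 + 8*5*8 = 424
424 mod 65 = 34
Check: 34 mod 5 = 4 ✓, 34 mod 13 = 8 ✓

x ≡ 34 (mod 65)


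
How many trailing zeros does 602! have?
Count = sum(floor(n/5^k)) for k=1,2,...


floor(602/5) = 120
floor(602/25) = 24
floor(602/125) = 4
Total = 148

148 trailing zeros


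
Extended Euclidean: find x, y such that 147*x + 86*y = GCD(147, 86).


Tabular extended Euclidean (each row: r = 147*s + 86*t):
r=147, s=1, t=0
r=86, s=0, t=1
q=1: r=61, s=1, t=-1   [147*(1) + 86*(-1) = 61]
q=1: r=25, s=-1, t=2   [147*(-1) + 86*(2) = 25]
q=2: r=11, s=3, t=-5   [147*(3) + 86*(-5) = 11]
q=2: r=3, s=-7, t=12   [147*(-7) + 86*(12) = 3]
q=3: r=2, s=24, t=-41   [147*(24) + 86*(-41) = 2]
q=1: r=1, s=-31, t=53   [147*(-31) + 86*(53) = 1]
q=2: r=0, s=86, t=-147   [147*(86) + 86*(-147) = 0]
GCD = 1; from the row with r=1: x=-31, y=53
Check: 147*(-31) + 86*(53) = -4557 + 4558 = 1

GCD = 1, x = -31, y = 53


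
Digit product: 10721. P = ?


1 × 0 × 7 × 2 × 1 = 0


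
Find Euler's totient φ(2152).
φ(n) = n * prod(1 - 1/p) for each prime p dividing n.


2152 = 2^3 × 269
Prime factors: 2, 269
φ(2152) = 2152 × (1-1/2) × (1-1/269)
= 2152 × 1/2 × 268/269 = 1072

φ(2152) = 1072


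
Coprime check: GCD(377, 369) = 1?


Euclidean algorithm:
377 = 1 * 369 + 8
369 = 46 * 8 + 1
8 = 8 * 1 + 0
GCD(377, 369) = 1

Yes, coprime (GCD = 1)


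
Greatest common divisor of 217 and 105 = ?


217 = 2 * 105 + 7
105 = 15 * 7 + 0
GCD = 7


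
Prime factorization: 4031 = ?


4031 / 29 = 139
139 / 139 = 1
4031 = 29 × 139


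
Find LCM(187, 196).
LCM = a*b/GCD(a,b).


GCD(187, 196) = 1
LCM = 187*196/1 = 36652/1 = 36652

LCM = 36652


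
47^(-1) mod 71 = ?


Use the extended Euclidean algorithm on (71, 47); each row r = 71*s + 47*t:
r=71, s=1, t=0
r=47, s=0, t=1
q=1: r=24, s=1, t=-1   [71*(1) + 47*(-1) = 24]
q=1: r=23, s=-1, t=2   [71*(-1) + 47*(2) = 23]
q=1: r=1, s=2, t=-3   [71*(2) + 47*(-3) = 1]
q=23: r=0, s=-47, t=71   [71*(-47) + 47*(71) = 0]
GCD = 1 with t = -3, so 47*(-3) ≡ 1 (mod 71)
Inverse = -3 mod 71 = 68
Check: 47 * 68 = 3196 ≡ 1 (mod 71)

47^(-1) ≡ 68 (mod 71)


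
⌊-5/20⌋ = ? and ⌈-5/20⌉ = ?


-5/20 = -0.2500
floor = -1
ceil = 0

floor = -1, ceil = 0


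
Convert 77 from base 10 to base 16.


77 (base 10) = 77 (decimal)
77 (decimal) = 4D (base 16)


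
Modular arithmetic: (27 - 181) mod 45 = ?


27 - 181 = -154
-154 mod 45 = 26


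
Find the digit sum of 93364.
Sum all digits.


9 + 3 + 3 + 6 + 4 = 25


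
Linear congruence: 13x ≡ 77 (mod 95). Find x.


GCD(13, 95) = 1, unique solution
a^(-1) mod 95 = 22
x = 22 * 77 mod 95 = 79

x ≡ 79 (mod 95)


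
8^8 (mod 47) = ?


8^1 mod 47 = 8
8^2 mod 47 = 17
8^3 mod 47 = 42
8^4 mod 47 = 7
8^5 mod 47 = 9
8^6 mod 47 = 25
8^7 mod 47 = 12
8^8 mod 47 = 2


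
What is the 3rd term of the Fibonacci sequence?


Sequence: 1, 1, 2
F(3) = 2


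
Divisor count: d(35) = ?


35 = 5^1 × 7^1
d(35) = (1+1) × (1+1) = 4

4 divisors


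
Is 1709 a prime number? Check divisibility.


Check divisors up to sqrt(1709) = 41.3401
No divisors found.
1709 is prime.

Yes, 1709 is prime


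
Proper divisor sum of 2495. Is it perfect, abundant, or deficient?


Proper divisors: 1, 5, 499
Sum = 1 + 5 + 499 = 505
505 < 2495 → deficient

s(2495) = 505 (deficient)


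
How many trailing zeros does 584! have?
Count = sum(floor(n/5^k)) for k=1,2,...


floor(584/5) = 116
floor(584/25) = 23
floor(584/125) = 4
Total = 143

143 trailing zeros


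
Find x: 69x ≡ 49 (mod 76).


GCD(69, 76) = 1, unique solution
a^(-1) mod 76 = 65
x = 65 * 49 mod 76 = 69

x ≡ 69 (mod 76)


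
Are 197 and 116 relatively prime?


Euclidean algorithm:
197 = 1 * 116 + 81
116 = 1 * 81 + 35
81 = 2 * 35 + 11
35 = 3 * 11 + 2
11 = 5 * 2 + 1
2 = 2 * 1 + 0
GCD(197, 116) = 1

Yes, coprime (GCD = 1)


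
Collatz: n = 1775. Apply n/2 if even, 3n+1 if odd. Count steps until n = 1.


1775 → 5326 → 2663 → 7990 → 3995 → 11986 → 5993 → 17980 → 8990 → 4495 → 13486 → 6743 → 20230 → 10115 → 30346 → 15173 → 45520 → 22760 → 11380 → 5690 → 2845 → 8536 → 4268 → 2134 → 1067 → 3202 → 1601 → 4804 → 2402 → 1201 → 3604 → 1802 → 901 → 2704 → 1352 → 676 → 338 → 169 → 508 → 254 → 127 → 382 → 191 → 574 → 287 → 862 → 431 → 1294 → 647 → 1942 → 971 → 2914 → 1457 → 4372 → 2186 → 1093 → 3280 → 1640 → 820 → 410 → 205 → 616 → 308 → 154 → 77 → 232 → 116 → 58 → 29 → 88 → 44 → 22 → 11 → 34 → 17 → 52 → 26 → 13 → 40 → 20 → 10 → 5 → 16 → 8 → 4 → 2 → 1
Total steps = 86

86 steps


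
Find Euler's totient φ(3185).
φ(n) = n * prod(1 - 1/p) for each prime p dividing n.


3185 = 5 × 7^2 × 13
Prime factors: 5, 7, 13
φ(3185) = 3185 × (1-1/5) × (1-1/7) × (1-1/13)
= 3185 × 4/5 × 6/7 × 12/13 = 2016

φ(3185) = 2016


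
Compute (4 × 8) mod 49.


4 × 8 = 32
32 mod 49 = 32


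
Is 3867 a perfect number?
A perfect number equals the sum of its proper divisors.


Proper divisors of 3867: 1, 3, 1289
Sum = 1 + 3 + 1289 = 1293

No, 3867 is not perfect (1293 ≠ 3867)


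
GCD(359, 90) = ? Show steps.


359 = 3 * 90 + 89
90 = 1 * 89 + 1
89 = 89 * 1 + 0
GCD = 1


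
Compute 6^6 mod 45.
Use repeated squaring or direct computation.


6^1 mod 45 = 6
6^2 mod 45 = 36
6^3 mod 45 = 36
6^4 mod 45 = 36
6^5 mod 45 = 36
6^6 mod 45 = 36


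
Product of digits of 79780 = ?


7 × 9 × 7 × 8 × 0 = 0


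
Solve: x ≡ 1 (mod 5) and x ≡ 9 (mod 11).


M = 5*11 = 55
M1 = M/5 = 11, M2 = M/11 = 5
M1^(-1) mod 5 = 1, M2^(-1) mod 11 = 9
x = 1*11*1 + 9*5*9 = 416
416 mod 55 = 31
Check: 31 mod 5 = 1 ✓, 31 mod 11 = 9 ✓

x ≡ 31 (mod 55)


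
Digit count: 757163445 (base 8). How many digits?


757163445 in base 8 = 5510262665
Number of digits = 10

10 digits (base 8)


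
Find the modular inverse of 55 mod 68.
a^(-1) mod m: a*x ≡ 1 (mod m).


Use the extended Euclidean algorithm on (68, 55); each row r = 68*s + 55*t:
r=68, s=1, t=0
r=55, s=0, t=1
q=1: r=13, s=1, t=-1   [68*(1) + 55*(-1) = 13]
q=4: r=3, s=-4, t=5   [68*(-4) + 55*(5) = 3]
q=4: r=1, s=17, t=-21   [68*(17) + 55*(-21) = 1]
q=3: r=0, s=-55, t=68   [68*(-55) + 55*(68) = 0]
GCD = 1 with t = -21, so 55*(-21) ≡ 1 (mod 68)
Inverse = -21 mod 68 = 47
Check: 55 * 47 = 2585 ≡ 1 (mod 68)

55^(-1) ≡ 47 (mod 68)


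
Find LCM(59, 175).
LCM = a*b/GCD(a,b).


GCD(59, 175) = 1
LCM = 59*175/1 = 10325/1 = 10325

LCM = 10325


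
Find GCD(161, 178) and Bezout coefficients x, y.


Tabular extended Euclidean (each row: r = 161*s + 178*t):
r=161, s=1, t=0
r=178, s=0, t=1
q=0: r=161, s=1, t=0   [161*(1) + 178*(0) = 161]
q=1: r=17, s=-1, t=1   [161*(-1) + 178*(1) = 17]
q=9: r=8, s=10, t=-9   [161*(10) + 178*(-9) = 8]
q=2: r=1, s=-21, t=19   [161*(-21) + 178*(19) = 1]
q=8: r=0, s=178, t=-161   [161*(178) + 178*(-161) = 0]
GCD = 1; from the row with r=1: x=-21, y=19
Check: 161*(-21) + 178*(19) = -3381 + 3382 = 1

GCD = 1, x = -21, y = 19


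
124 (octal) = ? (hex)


124 (base 8) = 84 (decimal)
84 (decimal) = 54 (base 16)


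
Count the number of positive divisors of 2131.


2131 = 2131^1
d(2131) = (1+1) = 2

2 divisors


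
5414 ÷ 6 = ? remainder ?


5414 = 6 * 902 + 2
Check: 5412 + 2 = 5414

q = 902, r = 2


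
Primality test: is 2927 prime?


Check divisors up to sqrt(2927) = 54.1018
No divisors found.
2927 is prime.

Yes, 2927 is prime


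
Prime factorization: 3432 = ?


3432 / 2 = 1716
1716 / 2 = 858
858 / 2 = 429
429 / 3 = 143
143 / 11 = 13
13 / 13 = 1
3432 = 2^3 × 3 × 11 × 13


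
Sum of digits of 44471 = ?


4 + 4 + 4 + 7 + 1 = 20


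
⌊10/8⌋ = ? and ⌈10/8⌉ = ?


10/8 = 1.2500
floor = 1
ceil = 2

floor = 1, ceil = 2


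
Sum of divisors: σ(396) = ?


Divisors of 396: 1, 2, 3, 4, 6, 9, 11, 12, 18, 22, 33, 36, 44, 66, 99, 132, 198, 396
Sum = 1 + 2 + 3 + 4 + 6 + 9 + 11 + 12 + 18 + 22 + 33 + 36 + 44 + 66 + 99 + 132 + 198 + 396 = 1092

σ(396) = 1092


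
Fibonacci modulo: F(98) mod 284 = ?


F(k) mod 284 for k=1..98:
1, 1, 2, 3, 5, 8, 13, 21, 34, 55, 89, 144, 233, 93, 42, 135, 177, 28, 205, 233, 154, 103, 257, 76, 49, 125, 174, 15, 189, 204, 109, 29, 138, 167, 21, 188, 209, 113, 38, 151, 189, 56, 245, 17, 262, 279, 257, 252, 225, 193, 134, 43, 177, 220, 113, 49, 162, 211, 89, 16, 105, 121, 226, 63, 5, 68, 73, 141, 214, 71, 1, 72, 73, 145, 218, 79, 13, 92, 105, 197, 18, 215, 233, 164, 113, 277, 106, 99, 205, 20, 225, 245, 186, 147, 49, 196, 245, 157
F(98) mod 284 = 157


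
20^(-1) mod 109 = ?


Use the extended Euclidean algorithm on (109, 20); each row r = 109*s + 20*t:
r=109, s=1, t=0
r=20, s=0, t=1
q=5: r=9, s=1, t=-5   [109*(1) + 20*(-5) = 9]
q=2: r=2, s=-2, t=11   [109*(-2) + 20*(11) = 2]
q=4: r=1, s=9, t=-49   [109*(9) + 20*(-49) = 1]
q=2: r=0, s=-20, t=109   [109*(-20) + 20*(109) = 0]
GCD = 1 with t = -49, so 20*(-49) ≡ 1 (mod 109)
Inverse = -49 mod 109 = 60
Check: 20 * 60 = 1200 ≡ 1 (mod 109)

20^(-1) ≡ 60 (mod 109)


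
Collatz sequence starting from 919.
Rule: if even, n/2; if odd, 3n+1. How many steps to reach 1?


919 → 2758 → 1379 → 4138 → 2069 → 6208 → 3104 → 1552 → 776 → 388 → 194 → 97 → 292 → 146 → 73 → 220 → 110 → 55 → 166 → 83 → 250 → 125 → 376 → 188 → 94 → 47 → 142 → 71 → 214 → 107 → 322 → 161 → 484 → 242 → 121 → 364 → 182 → 91 → 274 → 137 → 412 → 206 → 103 → 310 → 155 → 466 → 233 → 700 → 350 → 175 → 526 → 263 → 790 → 395 → 1186 → 593 → 1780 → 890 → 445 → 1336 → 668 → 334 → 167 → 502 → 251 → 754 → 377 → 1132 → 566 → 283 → 850 → 425 → 1276 → 638 → 319 → 958 → 479 → 1438 → 719 → 2158 → 1079 → 3238 → 1619 → 4858 → 2429 → 7288 → 3644 → 1822 → 911 → 2734 → 1367 → 4102 → 2051 → 6154 → 3077 → 9232 → 4616 → 2308 → 1154 → 577 → 1732 → 866 → 433 → 1300 → 650 → 325 → 976 → 488 → 244 → 122 → 61 → 184 → 92 → 46 → 23 → 70 → 35 → 106 → 53 → 160 → 80 → 40 → 20 → 10 → 5 → 16 → 8 → 4 → 2 → 1
Total steps = 129

129 steps


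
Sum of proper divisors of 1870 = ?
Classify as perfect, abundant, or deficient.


Proper divisors: 1, 2, 5, 10, 11, 17, 22, 34, 55, 85, 110, 170, 187, 374, 935
Sum = 1 + 2 + 5 + 10 + 11 + 17 + 22 + 34 + 55 + 85 + 110 + 170 + 187 + 374 + 935 = 2018
2018 > 1870 → abundant

s(1870) = 2018 (abundant)


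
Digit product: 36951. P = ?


3 × 6 × 9 × 5 × 1 = 810


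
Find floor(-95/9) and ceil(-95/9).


-95/9 = -10.5556
floor = -11
ceil = -10

floor = -11, ceil = -10


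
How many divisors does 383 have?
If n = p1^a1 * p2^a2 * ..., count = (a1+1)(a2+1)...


383 = 383^1
d(383) = (1+1) = 2

2 divisors


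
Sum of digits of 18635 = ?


1 + 8 + 6 + 3 + 5 = 23


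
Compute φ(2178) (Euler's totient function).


2178 = 2 × 3^2 × 11^2
Prime factors: 2, 3, 11
φ(2178) = 2178 × (1-1/2) × (1-1/3) × (1-1/11)
= 2178 × 1/2 × 2/3 × 10/11 = 660

φ(2178) = 660


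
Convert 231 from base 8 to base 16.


231 (base 8) = 153 (decimal)
153 (decimal) = 99 (base 16)


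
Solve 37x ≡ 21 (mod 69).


GCD(37, 69) = 1, unique solution
a^(-1) mod 69 = 28
x = 28 * 21 mod 69 = 36

x ≡ 36 (mod 69)


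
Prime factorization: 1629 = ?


1629 / 3 = 543
543 / 3 = 181
181 / 181 = 1
1629 = 3^2 × 181


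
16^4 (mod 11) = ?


16^1 mod 11 = 5
16^2 mod 11 = 3
16^3 mod 11 = 4
16^4 mod 11 = 9


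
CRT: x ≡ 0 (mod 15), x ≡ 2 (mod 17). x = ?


M = 15*17 = 255
M1 = M/15 = 17, M2 = M/17 = 15
M1^(-1) mod 15 = 8, M2^(-1) mod 17 = 8
x = 0*17*8 + 2*15*8 = 240
240 mod 255 = 240
Check: 240 mod 15 = 0 ✓, 240 mod 17 = 2 ✓

x ≡ 240 (mod 255)


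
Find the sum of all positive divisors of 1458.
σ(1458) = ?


Divisors of 1458: 1, 2, 3, 6, 9, 18, 27, 54, 81, 162, 243, 486, 729, 1458
Sum = 1 + 2 + 3 + 6 + 9 + 18 + 27 + 54 + 81 + 162 + 243 + 486 + 729 + 1458 = 3279

σ(1458) = 3279


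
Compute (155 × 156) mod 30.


155 × 156 = 24180
24180 mod 30 = 0


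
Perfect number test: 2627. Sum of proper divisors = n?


Proper divisors of 2627: 1, 37, 71
Sum = 1 + 37 + 71 = 109

No, 2627 is not perfect (109 ≠ 2627)


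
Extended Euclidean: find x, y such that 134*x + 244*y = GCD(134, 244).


Tabular extended Euclidean (each row: r = 134*s + 244*t):
r=134, s=1, t=0
r=244, s=0, t=1
q=0: r=134, s=1, t=0   [134*(1) + 244*(0) = 134]
q=1: r=110, s=-1, t=1   [134*(-1) + 244*(1) = 110]
q=1: r=24, s=2, t=-1   [134*(2) + 244*(-1) = 24]
q=4: r=14, s=-9, t=5   [134*(-9) + 244*(5) = 14]
q=1: r=10, s=11, t=-6   [134*(11) + 244*(-6) = 10]
q=1: r=4, s=-20, t=11   [134*(-20) + 244*(11) = 4]
q=2: r=2, s=51, t=-28   [134*(51) + 244*(-28) = 2]
q=2: r=0, s=-122, t=67   [134*(-122) + 244*(67) = 0]
GCD = 2; from the row with r=2: x=51, y=-28
Check: 134*(51) + 244*(-28) = 6834 - 6832 = 2

GCD = 2, x = 51, y = -28


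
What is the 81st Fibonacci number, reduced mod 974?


F(k) mod 974 for k=1..81:
1, 1, 2, 3, 5, 8, 13, 21, 34, 55, 89, 144, 233, 377, 610, 13, 623, 636, 285, 921, 232, 179, 411, 590, 27, 617, 644, 287, 931, 244, 201, 445, 646, 117, 763, 880, 669, 575, 270, 845, 141, 12, 153, 165, 318, 483, 801, 310, 137, 447, 584, 57, 641, 698, 365, 89, 454, 543, 23, 566, 589, 181, 770, 951, 747, 724, 497, 247, 744, 17, 761, 778, 565, 369, 934, 329, 289, 618, 907, 551, 484
F(81) mod 974 = 484


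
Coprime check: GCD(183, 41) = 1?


Euclidean algorithm:
183 = 4 * 41 + 19
41 = 2 * 19 + 3
19 = 6 * 3 + 1
3 = 3 * 1 + 0
GCD(183, 41) = 1

Yes, coprime (GCD = 1)


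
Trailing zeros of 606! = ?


floor(606/5) = 121
floor(606/25) = 24
floor(606/125) = 4
Total = 149

149 trailing zeros


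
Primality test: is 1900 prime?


1900 / 2 = 950 (exact division)
1900 is NOT prime.

No, 1900 is not prime


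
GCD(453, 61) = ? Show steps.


453 = 7 * 61 + 26
61 = 2 * 26 + 9
26 = 2 * 9 + 8
9 = 1 * 8 + 1
8 = 8 * 1 + 0
GCD = 1


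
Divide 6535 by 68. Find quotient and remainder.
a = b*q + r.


6535 = 68 * 96 + 7
Check: 6528 + 7 = 6535

q = 96, r = 7


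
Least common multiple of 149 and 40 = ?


GCD(149, 40) = 1
LCM = 149*40/1 = 5960/1 = 5960

LCM = 5960


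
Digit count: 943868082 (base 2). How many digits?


943868082 in base 2 = 111000010000100100100010110010
Number of digits = 30

30 digits (base 2)


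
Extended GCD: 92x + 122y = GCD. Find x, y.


Tabular extended Euclidean (each row: r = 92*s + 122*t):
r=92, s=1, t=0
r=122, s=0, t=1
q=0: r=92, s=1, t=0   [92*(1) + 122*(0) = 92]
q=1: r=30, s=-1, t=1   [92*(-1) + 122*(1) = 30]
q=3: r=2, s=4, t=-3   [92*(4) + 122*(-3) = 2]
q=15: r=0, s=-61, t=46   [92*(-61) + 122*(46) = 0]
GCD = 2; from the row with r=2: x=4, y=-3
Check: 92*(4) + 122*(-3) = 368 - 366 = 2

GCD = 2, x = 4, y = -3


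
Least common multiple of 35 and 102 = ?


GCD(35, 102) = 1
LCM = 35*102/1 = 3570/1 = 3570

LCM = 3570


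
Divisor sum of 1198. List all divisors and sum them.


Divisors of 1198: 1, 2, 599, 1198
Sum = 1 + 2 + 599 + 1198 = 1800

σ(1198) = 1800


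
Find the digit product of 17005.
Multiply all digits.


1 × 7 × 0 × 0 × 5 = 0


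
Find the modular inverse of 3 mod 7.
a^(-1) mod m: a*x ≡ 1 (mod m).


Use the extended Euclidean algorithm on (7, 3); each row r = 7*s + 3*t:
r=7, s=1, t=0
r=3, s=0, t=1
q=2: r=1, s=1, t=-2   [7*(1) + 3*(-2) = 1]
q=3: r=0, s=-3, t=7   [7*(-3) + 3*(7) = 0]
GCD = 1 with t = -2, so 3*(-2) ≡ 1 (mod 7)
Inverse = -2 mod 7 = 5
Check: 3 * 5 = 15 ≡ 1 (mod 7)

3^(-1) ≡ 5 (mod 7)


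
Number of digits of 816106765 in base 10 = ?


816106765 has 9 digits in base 10
floor(log10(816106765)) + 1 = floor(8.9117) + 1 = 9

9 digits (base 10)


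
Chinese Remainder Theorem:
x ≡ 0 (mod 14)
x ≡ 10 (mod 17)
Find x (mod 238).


M = 14*17 = 238
M1 = M/14 = 17, M2 = M/17 = 14
M1^(-1) mod 14 = 5, M2^(-1) mod 17 = 11
x = 0*17*5 + 10*14*11 = 1540
1540 mod 238 = 112
Check: 112 mod 14 = 0 ✓, 112 mod 17 = 10 ✓

x ≡ 112 (mod 238)


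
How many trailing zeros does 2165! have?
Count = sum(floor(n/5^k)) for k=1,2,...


floor(2165/5) = 433
floor(2165/25) = 86
floor(2165/125) = 17
floor(2165/625) = 3
Total = 539

539 trailing zeros


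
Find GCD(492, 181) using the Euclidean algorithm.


492 = 2 * 181 + 130
181 = 1 * 130 + 51
130 = 2 * 51 + 28
51 = 1 * 28 + 23
28 = 1 * 23 + 5
23 = 4 * 5 + 3
5 = 1 * 3 + 2
3 = 1 * 2 + 1
2 = 2 * 1 + 0
GCD = 1


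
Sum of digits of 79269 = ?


7 + 9 + 2 + 6 + 9 = 33


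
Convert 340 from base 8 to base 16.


340 (base 8) = 224 (decimal)
224 (decimal) = E0 (base 16)


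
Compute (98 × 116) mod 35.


98 × 116 = 11368
11368 mod 35 = 28


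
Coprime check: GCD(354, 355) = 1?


Euclidean algorithm:
355 = 1 * 354 + 1
354 = 354 * 1 + 0
GCD(354, 355) = 1

Yes, coprime (GCD = 1)


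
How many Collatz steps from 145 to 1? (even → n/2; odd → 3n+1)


145 → 436 → 218 → 109 → 328 → 164 → 82 → 41 → 124 → 62 → 31 → 94 → 47 → 142 → 71 → 214 → 107 → 322 → 161 → 484 → 242 → 121 → 364 → 182 → 91 → 274 → 137 → 412 → 206 → 103 → 310 → 155 → 466 → 233 → 700 → 350 → 175 → 526 → 263 → 790 → 395 → 1186 → 593 → 1780 → 890 → 445 → 1336 → 668 → 334 → 167 → 502 → 251 → 754 → 377 → 1132 → 566 → 283 → 850 → 425 → 1276 → 638 → 319 → 958 → 479 → 1438 → 719 → 2158 → 1079 → 3238 → 1619 → 4858 → 2429 → 7288 → 3644 → 1822 → 911 → 2734 → 1367 → 4102 → 2051 → 6154 → 3077 → 9232 → 4616 → 2308 → 1154 → 577 → 1732 → 866 → 433 → 1300 → 650 → 325 → 976 → 488 → 244 → 122 → 61 → 184 → 92 → 46 → 23 → 70 → 35 → 106 → 53 → 160 → 80 → 40 → 20 → 10 → 5 → 16 → 8 → 4 → 2 → 1
Total steps = 116

116 steps


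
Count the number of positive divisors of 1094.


1094 = 2^1 × 547^1
d(1094) = (1+1) × (1+1) = 4

4 divisors


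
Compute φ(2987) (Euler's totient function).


2987 = 29 × 103
Prime factors: 29, 103
φ(2987) = 2987 × (1-1/29) × (1-1/103)
= 2987 × 28/29 × 102/103 = 2856

φ(2987) = 2856


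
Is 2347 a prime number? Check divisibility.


Check divisors up to sqrt(2347) = 48.4458
No divisors found.
2347 is prime.

Yes, 2347 is prime


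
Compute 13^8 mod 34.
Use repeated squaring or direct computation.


13^1 mod 34 = 13
13^2 mod 34 = 33
13^3 mod 34 = 21
13^4 mod 34 = 1
13^5 mod 34 = 13
13^6 mod 34 = 33
13^7 mod 34 = 21
13^8 mod 34 = 1


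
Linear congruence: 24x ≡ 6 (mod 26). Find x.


GCD(24, 26) = 2 divides 6
Divide: 12x ≡ 3 (mod 13)
x ≡ 10 (mod 13)


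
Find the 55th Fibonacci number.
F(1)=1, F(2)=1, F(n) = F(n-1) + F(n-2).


Sequence: 1, 1, 2, 3, 5, 8, 13, 21, 34, 55, 89, 144, 233, 377, 610, 987, 1597, 2584, 4181, 6765, 10946, 17711, 28657, 46368, 75025, 121393, 196418, 317811, 514229, 832040, 1346269, 2178309, 3524578, 5702887, 9227465, 14930352, 24157817, 39088169, 63245986, 102334155, 165580141, 267914296, 433494437, 701408733, 1134903170, 1836311903, 2971215073, 4807526976, 7778742049, 12586269025, 20365011074, 32951280099, 53316291173, 86267571272, 139583862445
F(55) = 139583862445


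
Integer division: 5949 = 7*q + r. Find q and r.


5949 = 7 * 849 + 6
Check: 5943 + 6 = 5949

q = 849, r = 6


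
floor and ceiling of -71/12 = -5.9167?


-71/12 = -5.9167
floor = -6
ceil = -5

floor = -6, ceil = -5


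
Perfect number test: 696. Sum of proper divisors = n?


Proper divisors of 696: 1, 2, 3, 4, 6, 8, 12, 24, 29, 58, 87, 116, 174, 232, 348
Sum = 1 + 2 + 3 + 4 + 6 + 8 + 12 + 24 + 29 + 58 + 87 + 116 + 174 + 232 + 348 = 1104

No, 696 is not perfect (1104 ≠ 696)


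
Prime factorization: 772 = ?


772 / 2 = 386
386 / 2 = 193
193 / 193 = 1
772 = 2^2 × 193


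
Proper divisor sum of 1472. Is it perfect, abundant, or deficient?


Proper divisors: 1, 2, 4, 8, 16, 23, 32, 46, 64, 92, 184, 368, 736
Sum = 1 + 2 + 4 + 8 + 16 + 23 + 32 + 46 + 64 + 92 + 184 + 368 + 736 = 1576
1576 > 1472 → abundant

s(1472) = 1576 (abundant)


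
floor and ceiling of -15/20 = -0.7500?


-15/20 = -0.7500
floor = -1
ceil = 0

floor = -1, ceil = 0


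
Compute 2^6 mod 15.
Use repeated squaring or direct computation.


2^1 mod 15 = 2
2^2 mod 15 = 4
2^3 mod 15 = 8
2^4 mod 15 = 1
2^5 mod 15 = 2
2^6 mod 15 = 4


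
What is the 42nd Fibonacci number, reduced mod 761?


F(k) mod 761 for k=1..42:
1, 1, 2, 3, 5, 8, 13, 21, 34, 55, 89, 144, 233, 377, 610, 226, 75, 301, 376, 677, 292, 208, 500, 708, 447, 394, 80, 474, 554, 267, 60, 327, 387, 714, 340, 293, 633, 165, 37, 202, 239, 441
F(42) mod 761 = 441


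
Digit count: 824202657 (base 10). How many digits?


824202657 has 9 digits in base 10
floor(log10(824202657)) + 1 = floor(8.9160) + 1 = 9

9 digits (base 10)


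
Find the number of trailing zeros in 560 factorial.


floor(560/5) = 112
floor(560/25) = 22
floor(560/125) = 4
Total = 138

138 trailing zeros


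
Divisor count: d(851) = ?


851 = 23^1 × 37^1
d(851) = (1+1) × (1+1) = 4

4 divisors


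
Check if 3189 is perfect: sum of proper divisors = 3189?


Proper divisors of 3189: 1, 3, 1063
Sum = 1 + 3 + 1063 = 1067

No, 3189 is not perfect (1067 ≠ 3189)


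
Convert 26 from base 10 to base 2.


26 (base 10) = 26 (decimal)
26 (decimal) = 11010 (base 2)


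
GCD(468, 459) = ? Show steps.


468 = 1 * 459 + 9
459 = 51 * 9 + 0
GCD = 9


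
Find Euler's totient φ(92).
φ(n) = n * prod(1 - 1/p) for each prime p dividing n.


92 = 2^2 × 23
Prime factors: 2, 23
φ(92) = 92 × (1-1/2) × (1-1/23)
= 92 × 1/2 × 22/23 = 44

φ(92) = 44


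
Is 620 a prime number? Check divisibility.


620 / 2 = 310 (exact division)
620 is NOT prime.

No, 620 is not prime
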